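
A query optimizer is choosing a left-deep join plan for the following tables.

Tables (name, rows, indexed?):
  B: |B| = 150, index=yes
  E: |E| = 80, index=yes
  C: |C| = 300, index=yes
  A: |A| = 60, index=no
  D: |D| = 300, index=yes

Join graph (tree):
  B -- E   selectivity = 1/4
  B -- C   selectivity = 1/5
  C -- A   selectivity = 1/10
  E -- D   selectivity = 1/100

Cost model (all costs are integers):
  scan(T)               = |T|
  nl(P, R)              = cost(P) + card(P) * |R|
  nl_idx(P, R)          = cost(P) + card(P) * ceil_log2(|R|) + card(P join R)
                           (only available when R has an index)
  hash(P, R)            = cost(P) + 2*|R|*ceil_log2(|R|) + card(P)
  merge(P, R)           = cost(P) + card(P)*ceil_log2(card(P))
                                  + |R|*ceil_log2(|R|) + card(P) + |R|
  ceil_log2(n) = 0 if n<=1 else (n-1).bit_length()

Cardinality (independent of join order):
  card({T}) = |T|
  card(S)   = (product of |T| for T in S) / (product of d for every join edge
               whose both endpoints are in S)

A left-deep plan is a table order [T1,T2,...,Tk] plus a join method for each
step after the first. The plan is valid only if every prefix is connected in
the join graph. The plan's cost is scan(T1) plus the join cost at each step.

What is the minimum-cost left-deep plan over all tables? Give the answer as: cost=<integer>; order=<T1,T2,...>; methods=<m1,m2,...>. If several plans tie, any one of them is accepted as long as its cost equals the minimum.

Selinger DP (subsets sized 1..n):
  {B}: scan cost=150, card=150
  {E}: scan cost=80, card=80
  {C}: scan cost=300, card=300
  {A}: scan cost=60, card=60
  {D}: scan cost=300, card=300
  {BE}: card=3000; try (E,hash)→1420, (B,merge)→2070, (E,merge)→2140, (B,hash)→2560, (B,nl_idx)→3720, (E,nl_idx)→4200 …(+2); best=1420 via (E,hash)
  {BC}: card=9000; try (B,hash)→3000, (C,merge)→4500, (B,merge)→4650, (C,hash)→5700, (C,nl_idx)→10500, (B,nl_idx)→11700 …(+2); best=3000 via (B,hash)
  {DE}: card=240; try (D,nl_idx)→1040, (E,hash)→1720, (E,nl_idx)→2640, (D,merge)→3720, (E,merge)→3940, (D,hash)→5560 …(+2); best=1040 via (D,nl_idx)
  {AC}: card=1800; try (A,hash)→1320, (C,nl_idx)→2400, (C,merge)→3480, (A,merge)→3720, (C,hash)→5520, (C,nl)→18060 …(+1); best=1320 via (A,hash)
  {BCE}: card=180000; try (C,hash)→9820, (E,hash)→13120, (C,merge)→43420, (E,merge)→138640, (C,nl_idx)→208420, (E,nl_idx)→246000 …(+2); best=9820 via (C,hash)
  {BDE}: card=9000; try (B,hash)→3680, (B,merge)→4550, (D,hash)→9820, (B,nl_idx)→11960, (B,nl)→37040, (D,nl_idx)→37420 …(+2); best=3680 via (B,hash)
  {ABC}: card=54000; try (B,hash)→5520, (A,hash)→12720, (B,merge)→24270, (B,nl_idx)→69720, (A,merge)→138420, (B,nl)→271320 …(+1); best=5520 via (B,hash)
  {ABCE}: card=1080000; try (E,hash)→60640, (A,hash)→190540, (E,merge)→924160, (E,nl_idx)→1463520, (A,merge)→3430240, (E,nl)→4325520 …(+1); best=60640 via (E,hash)
  {BCDE}: card=540000; try (C,hash)→18080, (C,merge)→141680, (D,hash)→195220, (C,nl_idx)→624680, (D,nl_idx)→2169820, (C,nl)→2703680 …(+2); best=18080 via (C,hash)
  {ABCDE}: card=3240000; try (A,hash)→558800, (D,hash)→1146040, (A,merge)→11358500, (D,nl_idx)→13020640, (D,merge)→23823640, (A,nl)→32418080 …(+1); best=558800 via (A,hash)

cost=558800; order=E,D,B,C,A; methods=nl_idx,hash,hash,hash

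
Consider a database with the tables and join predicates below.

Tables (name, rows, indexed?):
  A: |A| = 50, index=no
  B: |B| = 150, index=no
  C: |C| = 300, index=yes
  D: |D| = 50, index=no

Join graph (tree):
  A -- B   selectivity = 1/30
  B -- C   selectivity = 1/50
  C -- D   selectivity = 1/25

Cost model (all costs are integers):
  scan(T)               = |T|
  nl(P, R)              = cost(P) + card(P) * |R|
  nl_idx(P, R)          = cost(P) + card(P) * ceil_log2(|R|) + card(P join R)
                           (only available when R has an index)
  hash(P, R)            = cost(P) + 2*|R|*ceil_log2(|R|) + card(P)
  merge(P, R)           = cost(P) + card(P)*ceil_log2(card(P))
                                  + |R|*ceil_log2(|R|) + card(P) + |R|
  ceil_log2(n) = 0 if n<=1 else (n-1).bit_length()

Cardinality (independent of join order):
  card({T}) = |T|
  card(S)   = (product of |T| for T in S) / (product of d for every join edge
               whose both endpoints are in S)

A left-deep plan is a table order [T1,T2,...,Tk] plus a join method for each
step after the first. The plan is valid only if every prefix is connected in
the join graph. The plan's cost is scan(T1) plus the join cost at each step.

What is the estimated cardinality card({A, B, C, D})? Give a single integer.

Tables in S: A(50), B(150), C(300), D(50)
Edges inside S: A-B(d=30), B-C(d=50), C-D(d=25)
numerator = 50 * 150 * 300 * 50 = 112500000
denominator = 30 * 50 * 25 = 37500
card(S) = 112500000 / 37500 = 3000

3000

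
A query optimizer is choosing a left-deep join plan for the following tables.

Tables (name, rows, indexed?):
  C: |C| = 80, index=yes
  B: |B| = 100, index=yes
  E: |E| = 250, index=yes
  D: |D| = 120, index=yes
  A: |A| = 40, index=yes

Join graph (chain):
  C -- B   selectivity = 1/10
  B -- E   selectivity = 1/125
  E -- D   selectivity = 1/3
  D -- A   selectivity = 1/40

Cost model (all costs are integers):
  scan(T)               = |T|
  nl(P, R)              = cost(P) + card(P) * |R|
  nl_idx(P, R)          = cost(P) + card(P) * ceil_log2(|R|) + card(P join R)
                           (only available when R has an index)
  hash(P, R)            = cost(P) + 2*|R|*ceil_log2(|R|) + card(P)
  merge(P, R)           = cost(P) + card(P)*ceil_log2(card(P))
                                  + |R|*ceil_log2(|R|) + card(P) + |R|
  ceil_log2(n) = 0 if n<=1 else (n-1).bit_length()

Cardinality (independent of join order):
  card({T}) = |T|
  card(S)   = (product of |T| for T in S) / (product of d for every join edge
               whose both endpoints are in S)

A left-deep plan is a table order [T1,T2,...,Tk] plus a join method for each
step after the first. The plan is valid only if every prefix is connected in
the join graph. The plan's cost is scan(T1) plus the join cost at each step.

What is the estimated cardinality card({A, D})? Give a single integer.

120

Tables in S: A(40), D(120)
Edges inside S: D-A(d=40)
numerator = 40 * 120 = 4800
denominator = 40 = 40
card(S) = 4800 / 40 = 120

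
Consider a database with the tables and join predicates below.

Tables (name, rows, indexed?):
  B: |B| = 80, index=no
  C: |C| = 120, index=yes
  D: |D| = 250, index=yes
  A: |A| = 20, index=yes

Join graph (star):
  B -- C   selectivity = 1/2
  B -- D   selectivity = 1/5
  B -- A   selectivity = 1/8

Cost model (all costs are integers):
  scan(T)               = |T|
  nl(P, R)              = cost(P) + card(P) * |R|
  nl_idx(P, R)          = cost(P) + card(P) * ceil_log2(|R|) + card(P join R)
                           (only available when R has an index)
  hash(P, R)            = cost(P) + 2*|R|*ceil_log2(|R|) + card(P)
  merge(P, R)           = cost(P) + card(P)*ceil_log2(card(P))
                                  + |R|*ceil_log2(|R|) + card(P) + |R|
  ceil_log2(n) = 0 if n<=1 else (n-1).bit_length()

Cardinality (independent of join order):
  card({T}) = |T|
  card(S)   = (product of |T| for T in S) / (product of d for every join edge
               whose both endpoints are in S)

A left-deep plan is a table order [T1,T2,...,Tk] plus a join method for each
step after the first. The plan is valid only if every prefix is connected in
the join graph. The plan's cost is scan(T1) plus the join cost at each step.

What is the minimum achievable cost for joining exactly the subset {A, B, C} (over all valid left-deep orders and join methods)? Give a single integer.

Selinger DP over subsets of {A,B,C}:
  {B}: scan cost=80, card=80
  {C}: scan cost=120, card=120
  {A}: scan cost=20, card=20
  {BC}: card=4800; try (B,hash)→1360, (C,merge)→1680, (B,merge)→1720, (C,hash)→1840, (C,nl_idx)→5440, (C,nl)→9680 …(+1); best=1360 via (B,hash)
  {AB}: card=200; try (A,hash)→360, (A,nl_idx)→680, (B,merge)→780, (A,merge)→840, (B,hash)→1160, (B,nl)→1620 …(+1); best=360 via (A,hash)
  {ABC}: card=12000; try (C,hash)→2240, (C,merge)→3120, (A,hash)→6360, (C,nl_idx)→13760, (C,nl)→24360, (A,nl_idx)→37360 …(+2); best=2240 via (C,hash)

2240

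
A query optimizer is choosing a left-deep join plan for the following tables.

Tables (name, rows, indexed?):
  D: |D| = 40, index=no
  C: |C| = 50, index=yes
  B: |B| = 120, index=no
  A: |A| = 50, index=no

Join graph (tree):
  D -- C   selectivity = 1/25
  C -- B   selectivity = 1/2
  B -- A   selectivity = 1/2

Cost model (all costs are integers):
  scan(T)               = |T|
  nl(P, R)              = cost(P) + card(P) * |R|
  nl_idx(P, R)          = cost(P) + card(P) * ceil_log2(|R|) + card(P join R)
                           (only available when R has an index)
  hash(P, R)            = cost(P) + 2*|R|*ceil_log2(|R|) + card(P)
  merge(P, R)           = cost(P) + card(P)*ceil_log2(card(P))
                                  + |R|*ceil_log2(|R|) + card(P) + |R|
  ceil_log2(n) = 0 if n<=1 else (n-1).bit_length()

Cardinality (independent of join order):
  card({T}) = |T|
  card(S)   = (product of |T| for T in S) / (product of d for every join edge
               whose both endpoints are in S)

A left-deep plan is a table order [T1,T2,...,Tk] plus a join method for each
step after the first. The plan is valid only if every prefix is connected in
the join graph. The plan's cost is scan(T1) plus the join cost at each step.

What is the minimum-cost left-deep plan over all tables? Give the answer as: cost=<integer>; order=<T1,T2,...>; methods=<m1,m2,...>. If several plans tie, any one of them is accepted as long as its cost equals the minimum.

Selinger DP (subsets sized 1..n):
  {D}: scan cost=40, card=40
  {C}: scan cost=50, card=50
  {B}: scan cost=120, card=120
  {A}: scan cost=50, card=50
  {CD}: card=80; try (C,nl_idx)→360, (D,hash)→580, (C,merge)→670, (D,merge)→680, (C,hash)→680, (C,nl)→2040 …(+1); best=360 via (C,nl_idx)
  {BC}: card=3000; try (C,hash)→840, (B,merge)→1360, (C,merge)→1430, (B,hash)→1780, (C,nl_idx)→3840, (B,nl)→6050 …(+1); best=840 via (C,hash)
  {AB}: card=3000; try (A,hash)→840, (B,merge)→1360, (A,merge)→1430, (B,hash)→1780, (B,nl)→6050, (A,nl)→6120; best=840 via (A,hash)
  {BCD}: card=4800; try (B,merge)→1960, (B,hash)→2120, (D,hash)→4320, (B,nl)→9960, (D,merge)→40120, (D,nl)→120840; best=1960 via (B,merge)
  {ABC}: card=75000; try (C,hash)→4440, (A,hash)→4440, (C,merge)→40190, (A,merge)→40190, (C,nl_idx)→93840, (C,nl)→150840 …(+1); best=4440 via (C,hash)
  {ABCD}: card=120000; try (A,hash)→7360, (A,merge)→69510, (D,hash)→79920, (A,nl)→241960, (D,merge)→1354720, (D,nl)→3004440; best=7360 via (A,hash)

cost=7360; order=D,C,B,A; methods=nl_idx,merge,hash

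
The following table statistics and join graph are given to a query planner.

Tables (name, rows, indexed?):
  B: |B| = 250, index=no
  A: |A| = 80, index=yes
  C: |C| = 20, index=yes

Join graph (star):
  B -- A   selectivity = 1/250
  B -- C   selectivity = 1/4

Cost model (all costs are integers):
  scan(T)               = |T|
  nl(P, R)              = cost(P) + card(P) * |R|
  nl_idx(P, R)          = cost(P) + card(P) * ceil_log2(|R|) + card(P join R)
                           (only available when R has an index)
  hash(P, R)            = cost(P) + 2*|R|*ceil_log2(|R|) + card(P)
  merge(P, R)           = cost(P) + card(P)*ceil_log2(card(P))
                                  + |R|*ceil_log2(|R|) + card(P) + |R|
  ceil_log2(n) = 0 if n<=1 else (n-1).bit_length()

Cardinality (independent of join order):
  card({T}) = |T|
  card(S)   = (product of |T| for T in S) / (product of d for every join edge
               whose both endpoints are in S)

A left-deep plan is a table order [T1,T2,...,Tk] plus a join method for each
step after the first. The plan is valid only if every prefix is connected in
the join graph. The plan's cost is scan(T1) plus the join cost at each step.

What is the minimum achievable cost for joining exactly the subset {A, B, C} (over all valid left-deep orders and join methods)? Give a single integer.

Selinger DP over subsets of {A,B,C}:
  {B}: scan cost=250, card=250
  {A}: scan cost=80, card=80
  {C}: scan cost=20, card=20
  {AB}: card=80; try (A,hash)→1620, (A,nl_idx)→2080, (B,merge)→2970, (A,merge)→3140, (B,hash)→4160, (B,nl)→20080 …(+1); best=1620 via (A,hash)
  {BC}: card=1250; try (C,hash)→700, (B,merge)→2390, (C,merge)→2620, (C,nl_idx)→2750, (B,hash)→4040, (B,nl)→5020 …(+1); best=700 via (C,hash)
  {ABC}: card=400; try (C,hash)→1900, (C,merge)→2380, (C,nl_idx)→2420, (A,hash)→3070, (C,nl)→3220, (A,nl_idx)→9850 …(+2); best=1900 via (C,hash)

1900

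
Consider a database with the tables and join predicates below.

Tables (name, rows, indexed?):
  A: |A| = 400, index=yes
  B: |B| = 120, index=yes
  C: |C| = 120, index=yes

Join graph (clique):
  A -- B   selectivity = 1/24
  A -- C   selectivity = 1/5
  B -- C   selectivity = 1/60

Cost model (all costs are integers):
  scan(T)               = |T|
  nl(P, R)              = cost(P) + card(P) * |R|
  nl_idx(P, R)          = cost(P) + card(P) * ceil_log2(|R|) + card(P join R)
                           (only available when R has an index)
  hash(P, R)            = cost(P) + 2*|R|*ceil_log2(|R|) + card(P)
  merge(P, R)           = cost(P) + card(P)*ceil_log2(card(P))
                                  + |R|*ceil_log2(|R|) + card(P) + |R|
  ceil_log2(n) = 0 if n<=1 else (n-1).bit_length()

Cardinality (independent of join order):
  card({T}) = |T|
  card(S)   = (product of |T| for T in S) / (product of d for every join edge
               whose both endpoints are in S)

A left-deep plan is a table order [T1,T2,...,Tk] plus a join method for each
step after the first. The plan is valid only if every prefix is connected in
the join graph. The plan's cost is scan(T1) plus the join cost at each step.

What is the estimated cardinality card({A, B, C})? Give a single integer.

Tables in S: A(400), B(120), C(120)
Edges inside S: A-B(d=24), A-C(d=5), B-C(d=60)
numerator = 400 * 120 * 120 = 5760000
denominator = 24 * 5 * 60 = 7200
card(S) = 5760000 / 7200 = 800

800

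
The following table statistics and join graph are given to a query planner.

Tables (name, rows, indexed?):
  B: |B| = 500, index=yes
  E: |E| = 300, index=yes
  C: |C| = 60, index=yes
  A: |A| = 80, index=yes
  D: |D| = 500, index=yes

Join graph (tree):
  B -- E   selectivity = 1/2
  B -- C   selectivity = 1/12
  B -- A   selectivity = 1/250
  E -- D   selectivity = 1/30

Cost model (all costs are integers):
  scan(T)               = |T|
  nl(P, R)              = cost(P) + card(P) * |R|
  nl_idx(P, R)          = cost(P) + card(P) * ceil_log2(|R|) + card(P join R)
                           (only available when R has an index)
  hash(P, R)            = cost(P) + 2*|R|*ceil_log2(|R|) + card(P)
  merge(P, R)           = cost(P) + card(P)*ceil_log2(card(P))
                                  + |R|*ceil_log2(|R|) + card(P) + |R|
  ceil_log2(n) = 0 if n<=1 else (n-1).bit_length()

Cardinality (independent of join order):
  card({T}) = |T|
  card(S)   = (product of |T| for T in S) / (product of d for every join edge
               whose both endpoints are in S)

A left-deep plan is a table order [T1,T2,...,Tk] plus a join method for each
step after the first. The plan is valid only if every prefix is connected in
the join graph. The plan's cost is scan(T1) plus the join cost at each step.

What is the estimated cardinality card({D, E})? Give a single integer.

5000

Tables in S: D(500), E(300)
Edges inside S: E-D(d=30)
numerator = 500 * 300 = 150000
denominator = 30 = 30
card(S) = 150000 / 30 = 5000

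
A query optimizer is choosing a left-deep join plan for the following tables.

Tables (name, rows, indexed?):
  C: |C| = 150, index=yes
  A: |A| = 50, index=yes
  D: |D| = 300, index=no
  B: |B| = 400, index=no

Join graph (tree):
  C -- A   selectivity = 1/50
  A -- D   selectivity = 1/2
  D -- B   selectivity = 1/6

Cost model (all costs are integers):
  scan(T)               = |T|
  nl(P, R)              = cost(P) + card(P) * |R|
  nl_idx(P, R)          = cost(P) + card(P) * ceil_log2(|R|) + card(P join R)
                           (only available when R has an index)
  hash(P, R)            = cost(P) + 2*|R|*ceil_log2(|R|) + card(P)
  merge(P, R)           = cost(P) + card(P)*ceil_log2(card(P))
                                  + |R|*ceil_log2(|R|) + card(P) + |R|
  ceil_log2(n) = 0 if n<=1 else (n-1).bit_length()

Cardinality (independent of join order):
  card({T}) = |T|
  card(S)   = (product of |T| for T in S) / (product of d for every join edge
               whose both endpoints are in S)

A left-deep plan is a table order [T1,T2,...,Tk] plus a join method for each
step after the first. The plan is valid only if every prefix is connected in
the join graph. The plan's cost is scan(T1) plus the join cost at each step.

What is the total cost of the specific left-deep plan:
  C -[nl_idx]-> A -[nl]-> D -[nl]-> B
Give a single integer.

9046200

step 1: scan C: cost=150, card=150
step 2: join A via nl_idx
    card(P join A) = 150*50/(50) = 150
    cost = 150 + 150*6 + 150 = 1200
step 3: join D via nl
    card(P join D) = 150*300/(2) = 22500
    cost = 1200 + 150*300 = 46200
step 4: join B via nl
    card(P join B) = 22500*400/(6) = 1500000
    cost = 46200 + 22500*400 = 9046200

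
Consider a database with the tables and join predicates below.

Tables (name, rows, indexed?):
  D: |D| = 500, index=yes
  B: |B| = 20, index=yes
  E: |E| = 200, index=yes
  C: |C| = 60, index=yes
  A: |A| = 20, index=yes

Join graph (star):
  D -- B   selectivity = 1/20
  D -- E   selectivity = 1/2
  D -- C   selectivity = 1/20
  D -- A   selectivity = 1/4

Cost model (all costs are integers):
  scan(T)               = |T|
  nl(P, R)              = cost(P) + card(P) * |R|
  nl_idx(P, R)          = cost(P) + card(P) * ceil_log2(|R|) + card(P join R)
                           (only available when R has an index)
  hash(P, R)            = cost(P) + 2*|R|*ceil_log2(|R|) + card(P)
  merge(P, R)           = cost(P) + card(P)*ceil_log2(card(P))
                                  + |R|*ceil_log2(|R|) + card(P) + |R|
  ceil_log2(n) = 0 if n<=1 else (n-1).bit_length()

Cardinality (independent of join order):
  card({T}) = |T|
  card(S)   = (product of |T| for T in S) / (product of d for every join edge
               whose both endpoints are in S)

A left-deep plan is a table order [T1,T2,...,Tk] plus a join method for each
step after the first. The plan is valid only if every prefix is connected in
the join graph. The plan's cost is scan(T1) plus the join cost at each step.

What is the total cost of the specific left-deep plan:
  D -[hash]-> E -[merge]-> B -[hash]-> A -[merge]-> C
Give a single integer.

5654940

step 1: scan D: cost=500, card=500
step 2: join E via hash
    card(P join E) = 500*200/(2) = 50000
    cost = 500 + 2*200*8 + 500 = 4200
step 3: join B via merge
    card(P join B) = 50000*20/(20) = 50000
    cost = 4200 + 50000*16 + 20*5 + 50000 + 20 = 854320
step 4: join A via hash
    card(P join A) = 50000*20/(4) = 250000
    cost = 854320 + 2*20*5 + 50000 = 904520
step 5: join C via merge
    card(P join C) = 250000*60/(20) = 750000
    cost = 904520 + 250000*18 + 60*6 + 250000 + 60 = 5654940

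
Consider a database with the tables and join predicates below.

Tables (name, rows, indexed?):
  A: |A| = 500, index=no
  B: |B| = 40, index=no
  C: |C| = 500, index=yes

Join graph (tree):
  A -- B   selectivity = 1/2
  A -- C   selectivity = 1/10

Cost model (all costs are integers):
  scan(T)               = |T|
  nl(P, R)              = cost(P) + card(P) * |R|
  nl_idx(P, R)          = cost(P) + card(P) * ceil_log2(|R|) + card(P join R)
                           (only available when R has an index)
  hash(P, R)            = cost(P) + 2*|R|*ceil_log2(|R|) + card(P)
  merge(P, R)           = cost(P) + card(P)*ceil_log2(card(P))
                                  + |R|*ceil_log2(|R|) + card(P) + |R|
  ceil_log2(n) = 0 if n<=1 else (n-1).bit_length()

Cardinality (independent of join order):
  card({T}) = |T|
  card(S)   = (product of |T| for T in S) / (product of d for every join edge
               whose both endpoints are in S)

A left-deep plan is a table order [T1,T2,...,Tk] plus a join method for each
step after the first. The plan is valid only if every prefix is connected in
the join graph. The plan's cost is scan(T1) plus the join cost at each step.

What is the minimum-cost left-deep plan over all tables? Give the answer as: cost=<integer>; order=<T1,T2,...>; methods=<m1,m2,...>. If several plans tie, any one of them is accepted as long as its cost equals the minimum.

Selinger DP (subsets sized 1..n):
  {A}: scan cost=500, card=500
  {B}: scan cost=40, card=40
  {C}: scan cost=500, card=500
  {AB}: card=10000; try (B,hash)→1480, (A,merge)→5320, (B,merge)→5780, (A,hash)→9080, (A,nl)→20040, (B,nl)→20500; best=1480 via (B,hash)
  {AC}: card=25000; try (C,hash)→10000, (A,hash)→10000, (C,merge)→10500, (A,merge)→10500, (C,nl_idx)→30000, (C,nl)→250500 …(+1); best=10000 via (C,hash)
  {ABC}: card=500000; try (C,hash)→20480, (B,hash)→35480, (C,merge)→156480, (B,merge)→410280, (C,nl_idx)→591480, (B,nl)→1010000 …(+1); best=20480 via (C,hash)

cost=20480; order=A,B,C; methods=hash,hash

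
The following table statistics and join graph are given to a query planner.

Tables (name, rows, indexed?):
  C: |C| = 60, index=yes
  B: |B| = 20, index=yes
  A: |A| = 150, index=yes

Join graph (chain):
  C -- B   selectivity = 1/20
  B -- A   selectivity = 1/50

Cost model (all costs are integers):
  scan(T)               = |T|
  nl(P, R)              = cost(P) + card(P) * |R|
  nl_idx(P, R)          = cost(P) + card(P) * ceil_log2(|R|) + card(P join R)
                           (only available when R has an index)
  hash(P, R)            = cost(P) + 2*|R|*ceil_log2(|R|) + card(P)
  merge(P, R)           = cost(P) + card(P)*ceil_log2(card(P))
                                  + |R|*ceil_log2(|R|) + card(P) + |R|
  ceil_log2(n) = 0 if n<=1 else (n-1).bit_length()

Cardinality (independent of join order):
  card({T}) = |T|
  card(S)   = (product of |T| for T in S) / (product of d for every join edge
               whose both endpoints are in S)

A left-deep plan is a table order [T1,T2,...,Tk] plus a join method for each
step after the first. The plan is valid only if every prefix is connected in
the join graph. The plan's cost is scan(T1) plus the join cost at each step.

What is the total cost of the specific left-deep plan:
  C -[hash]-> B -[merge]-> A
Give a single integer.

2090

step 1: scan C: cost=60, card=60
step 2: join B via hash
    card(P join B) = 60*20/(20) = 60
    cost = 60 + 2*20*5 + 60 = 320
step 3: join A via merge
    card(P join A) = 60*150/(50) = 180
    cost = 320 + 60*6 + 150*8 + 60 + 150 = 2090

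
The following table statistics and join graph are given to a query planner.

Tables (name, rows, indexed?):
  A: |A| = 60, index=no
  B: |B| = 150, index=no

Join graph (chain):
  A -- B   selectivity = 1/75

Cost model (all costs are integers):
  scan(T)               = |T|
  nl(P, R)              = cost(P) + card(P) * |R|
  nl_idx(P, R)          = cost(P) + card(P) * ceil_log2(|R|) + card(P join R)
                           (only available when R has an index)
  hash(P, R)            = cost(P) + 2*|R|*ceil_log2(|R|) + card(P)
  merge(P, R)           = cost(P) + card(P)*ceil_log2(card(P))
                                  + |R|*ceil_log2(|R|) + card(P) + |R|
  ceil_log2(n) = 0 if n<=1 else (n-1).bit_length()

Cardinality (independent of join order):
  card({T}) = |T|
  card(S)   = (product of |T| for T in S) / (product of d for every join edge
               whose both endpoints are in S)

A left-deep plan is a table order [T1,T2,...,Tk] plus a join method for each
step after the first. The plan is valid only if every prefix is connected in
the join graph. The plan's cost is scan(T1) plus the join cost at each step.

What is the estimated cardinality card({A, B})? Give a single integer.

Tables in S: A(60), B(150)
Edges inside S: A-B(d=75)
numerator = 60 * 150 = 9000
denominator = 75 = 75
card(S) = 9000 / 75 = 120

120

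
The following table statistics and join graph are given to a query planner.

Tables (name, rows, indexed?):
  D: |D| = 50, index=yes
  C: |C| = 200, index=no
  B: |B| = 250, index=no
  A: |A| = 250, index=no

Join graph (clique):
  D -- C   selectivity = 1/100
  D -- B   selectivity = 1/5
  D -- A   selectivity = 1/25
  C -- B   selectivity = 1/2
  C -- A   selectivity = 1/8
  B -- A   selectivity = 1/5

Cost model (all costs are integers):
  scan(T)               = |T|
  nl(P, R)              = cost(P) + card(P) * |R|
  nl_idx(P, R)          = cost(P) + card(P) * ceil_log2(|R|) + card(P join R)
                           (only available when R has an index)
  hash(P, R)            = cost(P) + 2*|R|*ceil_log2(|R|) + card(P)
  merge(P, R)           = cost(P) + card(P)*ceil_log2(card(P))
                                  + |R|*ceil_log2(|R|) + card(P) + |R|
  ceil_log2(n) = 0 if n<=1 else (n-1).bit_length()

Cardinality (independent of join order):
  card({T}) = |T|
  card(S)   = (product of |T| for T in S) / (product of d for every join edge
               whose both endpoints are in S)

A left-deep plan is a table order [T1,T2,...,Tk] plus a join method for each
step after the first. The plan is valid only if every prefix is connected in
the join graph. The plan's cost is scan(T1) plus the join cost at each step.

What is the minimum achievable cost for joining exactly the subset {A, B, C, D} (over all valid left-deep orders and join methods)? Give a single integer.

7300

Selinger DP over subsets of {A,B,C,D}:
  {D}: scan cost=50, card=50
  {C}: scan cost=200, card=200
  {B}: scan cost=250, card=250
  {A}: scan cost=250, card=250
  {CD}: card=100; try (D,hash)→1000, (D,nl_idx)→1500, (C,merge)→2200, (D,merge)→2350, (C,hash)→3300, (C,nl)→10050 …(+1); best=1000 via (D,hash)
  {BD}: card=2500; try (D,hash)→1100, (B,merge)→2650, (D,merge)→2850, (B,hash)→4100, (D,nl_idx)→4250, (B,nl)→12550 …(+1); best=1100 via (D,hash)
  {AD}: card=500; try (D,hash)→1100, (D,nl_idx)→2250, (A,merge)→2650, (D,merge)→2850, (A,hash)→4100, (A,nl)→12550 …(+1); best=1100 via (D,hash)
  {BC}: card=25000; try (C,hash)→3700, (B,merge)→4250, (C,merge)→4300, (B,hash)→4400, (B,nl)→50200, (C,nl)→50250; best=3700 via (C,hash)
  {AC}: card=6250; try (C,hash)→3700, (A,merge)→4250, (C,merge)→4300, (A,hash)→4400, (A,nl)→50200, (C,nl)→50250; best=3700 via (C,hash)
  {AB}: card=12500; try (B,hash)→4500, (A,hash)→4500, (B,merge)→4750, (A,merge)→4750, (B,nl)→62750, (A,nl)→62750; best=4500 via (B,hash)
  {BCD}: card=2500; try (B,merge)→4050, (B,hash)→5100, (C,hash)→6800, (B,nl)→26000, (D,hash)→29300, (C,merge)→35400 …(+4); best=4050 via (B,merge)
  {ACD}: card=125; try (A,merge)→4050, (C,hash)→4800, (A,hash)→5100, (C,merge)→7900, (D,hash)→10550, (A,nl)→26000 …(+4); best=4050 via (A,merge)
  {ABD}: card=5000; try (B,hash)→5600, (A,hash)→7600, (B,merge)→8350, (D,hash)→17600, (A,merge)→35850, (D,nl_idx)→84500 …(+4); best=5600 via (B,hash)
  {ABC}: card=156250; try (B,hash)→13950, (C,hash)→20200, (A,hash)→32700, (B,merge)→93450, (C,merge)→193800, (A,merge)→405950 …(+3); best=13950 via (B,hash)
  {ABCD}: card=625; try (B,merge)→7300, (B,hash)→8175, (A,hash)→10550, (C,hash)→13800, (B,nl)→35300, (A,merge)→38800 …(+7); best=7300 via (B,merge)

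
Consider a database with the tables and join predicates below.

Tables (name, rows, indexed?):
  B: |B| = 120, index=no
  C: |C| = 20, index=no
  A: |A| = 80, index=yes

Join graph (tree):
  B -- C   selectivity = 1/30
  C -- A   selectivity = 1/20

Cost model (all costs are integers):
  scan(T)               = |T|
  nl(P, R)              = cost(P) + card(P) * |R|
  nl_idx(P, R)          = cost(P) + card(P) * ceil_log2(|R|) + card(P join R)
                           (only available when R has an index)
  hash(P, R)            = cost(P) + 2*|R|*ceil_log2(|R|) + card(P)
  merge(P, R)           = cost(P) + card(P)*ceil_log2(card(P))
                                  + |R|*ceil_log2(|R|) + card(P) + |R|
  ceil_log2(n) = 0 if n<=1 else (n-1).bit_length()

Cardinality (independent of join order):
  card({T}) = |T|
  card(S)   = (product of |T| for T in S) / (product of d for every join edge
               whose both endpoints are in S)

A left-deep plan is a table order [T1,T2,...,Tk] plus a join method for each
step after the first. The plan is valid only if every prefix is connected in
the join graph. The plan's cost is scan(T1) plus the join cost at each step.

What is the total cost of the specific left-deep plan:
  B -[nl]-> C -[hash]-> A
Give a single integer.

step 1: scan B: cost=120, card=120
step 2: join C via nl
    card(P join C) = 120*20/(30) = 80
    cost = 120 + 120*20 = 2520
step 3: join A via hash
    card(P join A) = 80*80/(20) = 320
    cost = 2520 + 2*80*7 + 80 = 3720

3720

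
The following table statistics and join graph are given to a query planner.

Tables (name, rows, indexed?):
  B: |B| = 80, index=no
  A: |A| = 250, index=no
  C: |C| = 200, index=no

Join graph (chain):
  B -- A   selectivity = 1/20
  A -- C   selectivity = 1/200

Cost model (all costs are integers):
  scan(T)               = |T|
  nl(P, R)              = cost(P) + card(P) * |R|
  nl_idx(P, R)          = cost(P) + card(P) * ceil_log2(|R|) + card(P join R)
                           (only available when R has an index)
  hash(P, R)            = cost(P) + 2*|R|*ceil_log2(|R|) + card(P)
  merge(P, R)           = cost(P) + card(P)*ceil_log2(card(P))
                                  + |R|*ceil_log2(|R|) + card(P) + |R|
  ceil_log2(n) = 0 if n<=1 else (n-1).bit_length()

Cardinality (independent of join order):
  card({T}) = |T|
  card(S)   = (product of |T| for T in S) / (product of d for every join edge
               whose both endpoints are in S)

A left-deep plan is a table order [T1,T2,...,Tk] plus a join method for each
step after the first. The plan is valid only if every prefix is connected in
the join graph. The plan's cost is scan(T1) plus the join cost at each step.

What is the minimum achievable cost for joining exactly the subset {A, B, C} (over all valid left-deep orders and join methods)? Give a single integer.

Selinger DP over subsets of {A,B,C}:
  {B}: scan cost=80, card=80
  {A}: scan cost=250, card=250
  {C}: scan cost=200, card=200
  {AB}: card=1000; try (B,hash)→1620, (A,merge)→2970, (B,merge)→3140, (A,hash)→4160, (A,nl)→20080, (B,nl)→20250; best=1620 via (B,hash)
  {AC}: card=250; try (C,hash)→3700, (A,merge)→4250, (C,merge)→4300, (A,hash)→4400, (A,nl)→50200, (C,nl)→50250; best=3700 via (C,hash)
  {ABC}: card=1000; try (B,hash)→5070, (C,hash)→5820, (B,merge)→6590, (C,merge)→14420, (B,nl)→23700, (C,nl)→201620; best=5070 via (B,hash)

5070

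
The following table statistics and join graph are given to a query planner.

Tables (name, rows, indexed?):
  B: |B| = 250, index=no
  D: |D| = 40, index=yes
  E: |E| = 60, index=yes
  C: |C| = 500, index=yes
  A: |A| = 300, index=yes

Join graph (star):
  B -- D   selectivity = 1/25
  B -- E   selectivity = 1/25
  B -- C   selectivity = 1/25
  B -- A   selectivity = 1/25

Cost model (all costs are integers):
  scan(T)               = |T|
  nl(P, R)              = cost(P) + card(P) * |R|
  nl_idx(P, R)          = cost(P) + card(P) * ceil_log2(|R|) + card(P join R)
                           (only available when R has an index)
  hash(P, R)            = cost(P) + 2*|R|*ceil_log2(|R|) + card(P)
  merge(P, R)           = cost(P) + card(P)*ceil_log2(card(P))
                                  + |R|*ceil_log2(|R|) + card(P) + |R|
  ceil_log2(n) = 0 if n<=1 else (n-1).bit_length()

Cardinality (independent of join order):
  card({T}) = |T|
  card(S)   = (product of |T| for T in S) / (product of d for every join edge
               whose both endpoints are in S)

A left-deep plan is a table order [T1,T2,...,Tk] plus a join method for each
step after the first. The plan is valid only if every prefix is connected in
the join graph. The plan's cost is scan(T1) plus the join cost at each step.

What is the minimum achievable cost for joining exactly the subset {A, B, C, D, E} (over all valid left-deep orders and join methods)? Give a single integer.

Selinger DP over subsets of {A,B,C,D,E}:
  {B}: scan cost=250, card=250
  {D}: scan cost=40, card=40
  {E}: scan cost=60, card=60
  {C}: scan cost=500, card=500
  {A}: scan cost=300, card=300
  {BD}: card=400; try (D,hash)→980, (D,nl_idx)→2150, (B,merge)→2570, (D,merge)→2780, (B,hash)→4080, (B,nl)→10040 …(+1); best=980 via (D,hash)
  {BE}: card=600; try (E,hash)→1220, (E,nl_idx)→2350, (B,merge)→2730, (E,merge)→2920, (B,hash)→4120, (B,nl)→15060 …(+1); best=1220 via (E,hash)
  {BC}: card=5000; try (B,hash)→5000, (C,merge)→7500, (C,nl_idx)→7500, (B,merge)→7750, (C,hash)→9500, (C,nl)→125250 …(+1); best=5000 via (B,hash)
  {AB}: card=3000; try (B,hash)→4600, (A,merge)→5500, (A,nl_idx)→5500, (B,merge)→5550, (A,hash)→5900, (A,nl)→75250 …(+1); best=4600 via (B,hash)
  {BDE}: card=960; try (E,hash)→2100, (D,hash)→2300, (E,nl_idx)→4340, (E,merge)→5400, (D,nl_idx)→5780, (D,merge)→8100 …(+2); best=2100 via (E,hash)
  {BCD}: card=8000; try (C,merge)→9980, (C,hash)→10380, (D,hash)→10480, (C,nl_idx)→12580, (D,nl_idx)→43000, (D,merge)→75280 …(+2); best=9980 via (C,merge)
  {ABD}: card=4800; try (A,hash)→6780, (A,merge)→7980, (D,hash)→8080, (A,nl_idx)→9380, (D,nl_idx)→27400, (D,merge)→43880 …(+2); best=6780 via (A,hash)
  {BCE}: card=12000; try (E,hash)→10720, (C,hash)→10820, (C,merge)→12820, (C,nl_idx)→18620, (E,nl_idx)→47000, (E,merge)→75420 …(+2); best=10720 via (E,hash)
  {ABE}: card=7200; try (A,hash)→7220, (E,hash)→8320, (A,merge)→10820, (A,nl_idx)→13820, (E,nl_idx)→29800, (E,merge)→44020 …(+2); best=7220 via (A,hash)
  {ABC}: card=60000; try (A,hash)→15400, (C,hash)→16600, (C,merge)→48600, (A,merge)→78000, (C,nl_idx)→91600, (A,nl_idx)→110000 …(+2); best=15400 via (A,hash)
  {BCDE}: card=19200; try (C,hash)→12060, (C,merge)→17660, (E,hash)→18700, (D,hash)→23200, (C,nl_idx)→29940, (E,nl_idx)→77180 …(+6); best=12060 via (C,hash)
  {ABDE}: card=11520; try (A,hash)→8460, (E,hash)→12300, (D,hash)→14900, (A,merge)→15660, (A,nl_idx)→22260, (E,nl_idx)→47100 …(+6); best=8460 via (A,hash)
  {ABCD}: card=96000; try (C,hash)→20580, (A,hash)→23380, (D,hash)→75880, (C,merge)→78980, (A,merge)→124980, (C,nl_idx)→145980 …(+6); best=20580 via (C,hash)
  {ABCE}: card=144000; try (C,hash)→23420, (A,hash)→28120, (E,hash)→76120, (C,merge)→113020, (A,merge)→193720, (C,nl_idx)→216020 …(+6); best=23420 via (C,hash)
  {ABCDE}: card=230400; try (C,hash)→28980, (A,hash)→36660, (E,hash)→117300, (D,hash)→167900, (C,merge)→186260, (A,merge)→322260 …(+10); best=28980 via (C,hash)

28980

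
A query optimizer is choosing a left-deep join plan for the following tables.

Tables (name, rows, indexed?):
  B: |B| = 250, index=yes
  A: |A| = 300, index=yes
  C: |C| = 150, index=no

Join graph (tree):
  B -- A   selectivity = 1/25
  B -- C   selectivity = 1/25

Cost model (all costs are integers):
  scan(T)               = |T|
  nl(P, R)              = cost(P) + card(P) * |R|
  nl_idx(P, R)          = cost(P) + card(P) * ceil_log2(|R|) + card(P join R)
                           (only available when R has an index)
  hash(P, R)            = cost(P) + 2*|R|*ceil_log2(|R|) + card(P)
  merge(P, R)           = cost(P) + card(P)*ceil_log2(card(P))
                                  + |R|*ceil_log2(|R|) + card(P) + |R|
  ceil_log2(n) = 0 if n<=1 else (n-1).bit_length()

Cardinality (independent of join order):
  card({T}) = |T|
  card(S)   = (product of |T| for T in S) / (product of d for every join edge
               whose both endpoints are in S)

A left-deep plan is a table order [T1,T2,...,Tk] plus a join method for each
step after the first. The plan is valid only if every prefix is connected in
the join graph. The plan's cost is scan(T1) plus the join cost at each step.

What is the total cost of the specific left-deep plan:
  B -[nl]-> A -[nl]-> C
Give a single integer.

525250

step 1: scan B: cost=250, card=250
step 2: join A via nl
    card(P join A) = 250*300/(25) = 3000
    cost = 250 + 250*300 = 75250
step 3: join C via nl
    card(P join C) = 3000*150/(25) = 18000
    cost = 75250 + 3000*150 = 525250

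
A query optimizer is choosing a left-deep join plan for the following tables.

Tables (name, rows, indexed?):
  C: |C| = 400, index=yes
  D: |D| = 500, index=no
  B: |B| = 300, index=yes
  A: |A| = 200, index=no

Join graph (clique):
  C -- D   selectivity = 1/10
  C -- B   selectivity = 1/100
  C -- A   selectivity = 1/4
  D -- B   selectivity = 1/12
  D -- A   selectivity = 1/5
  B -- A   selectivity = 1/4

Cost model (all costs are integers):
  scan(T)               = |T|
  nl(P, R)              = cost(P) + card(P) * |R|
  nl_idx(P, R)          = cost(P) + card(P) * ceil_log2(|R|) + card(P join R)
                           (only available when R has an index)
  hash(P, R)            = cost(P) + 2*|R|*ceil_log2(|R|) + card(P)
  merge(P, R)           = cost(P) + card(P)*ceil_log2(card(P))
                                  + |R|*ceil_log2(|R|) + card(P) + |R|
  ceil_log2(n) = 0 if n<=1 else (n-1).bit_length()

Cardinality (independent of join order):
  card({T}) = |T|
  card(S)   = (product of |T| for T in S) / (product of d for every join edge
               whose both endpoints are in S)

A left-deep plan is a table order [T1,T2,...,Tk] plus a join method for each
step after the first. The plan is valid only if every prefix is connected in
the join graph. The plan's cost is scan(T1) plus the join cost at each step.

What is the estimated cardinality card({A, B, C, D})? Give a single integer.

Tables in S: A(200), B(300), C(400), D(500)
Edges inside S: C-D(d=10), C-B(d=100), C-A(d=4), D-B(d=12), D-A(d=5), B-A(d=4)
numerator = 200 * 300 * 400 * 500 = 12000000000
denominator = 10 * 100 * 4 * 12 * 5 * 4 = 960000
card(S) = 12000000000 / 960000 = 12500

12500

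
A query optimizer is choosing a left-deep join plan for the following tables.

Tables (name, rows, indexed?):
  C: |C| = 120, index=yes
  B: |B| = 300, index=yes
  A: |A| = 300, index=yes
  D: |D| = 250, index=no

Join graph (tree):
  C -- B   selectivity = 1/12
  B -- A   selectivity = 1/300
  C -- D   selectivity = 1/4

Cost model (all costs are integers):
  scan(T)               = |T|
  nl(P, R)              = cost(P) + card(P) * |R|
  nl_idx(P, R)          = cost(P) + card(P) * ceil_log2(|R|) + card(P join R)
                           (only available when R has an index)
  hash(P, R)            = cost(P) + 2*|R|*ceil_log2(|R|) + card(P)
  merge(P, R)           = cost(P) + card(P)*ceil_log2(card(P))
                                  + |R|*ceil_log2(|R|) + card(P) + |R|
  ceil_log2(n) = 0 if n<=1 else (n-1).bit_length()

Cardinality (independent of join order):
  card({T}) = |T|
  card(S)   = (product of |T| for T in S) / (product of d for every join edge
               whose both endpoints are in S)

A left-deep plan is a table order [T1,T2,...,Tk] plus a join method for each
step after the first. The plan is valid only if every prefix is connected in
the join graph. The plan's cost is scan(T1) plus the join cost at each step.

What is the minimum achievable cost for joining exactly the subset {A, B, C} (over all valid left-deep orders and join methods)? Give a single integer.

Selinger DP over subsets of {A,B,C}:
  {C}: scan cost=120, card=120
  {B}: scan cost=300, card=300
  {A}: scan cost=300, card=300
  {BC}: card=3000; try (C,hash)→2280, (B,merge)→4080, (B,nl_idx)→4200, (C,merge)→4260, (C,nl_idx)→5400, (B,hash)→5640 …(+2); best=2280 via (C,hash)
  {AB}: card=300; try (B,nl_idx)→3300, (A,nl_idx)→3300, (B,hash)→6000, (A,hash)→6000, (B,merge)→6300, (A,merge)→6300 …(+2); best=3300 via (B,nl_idx)
  {ABC}: card=3000; try (C,hash)→5280, (C,merge)→7260, (C,nl_idx)→8400, (A,hash)→10680, (A,nl_idx)→32280, (C,nl)→39300 …(+2); best=5280 via (C,hash)

5280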